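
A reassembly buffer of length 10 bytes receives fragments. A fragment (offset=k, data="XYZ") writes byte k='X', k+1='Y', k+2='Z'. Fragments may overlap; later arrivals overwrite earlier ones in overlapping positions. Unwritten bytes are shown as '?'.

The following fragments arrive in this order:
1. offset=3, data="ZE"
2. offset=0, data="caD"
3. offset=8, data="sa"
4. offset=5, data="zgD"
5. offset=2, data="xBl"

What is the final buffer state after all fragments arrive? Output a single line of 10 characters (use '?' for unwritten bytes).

Answer: caxBlzgDsa

Derivation:
Fragment 1: offset=3 data="ZE" -> buffer=???ZE?????
Fragment 2: offset=0 data="caD" -> buffer=caDZE?????
Fragment 3: offset=8 data="sa" -> buffer=caDZE???sa
Fragment 4: offset=5 data="zgD" -> buffer=caDZEzgDsa
Fragment 5: offset=2 data="xBl" -> buffer=caxBlzgDsa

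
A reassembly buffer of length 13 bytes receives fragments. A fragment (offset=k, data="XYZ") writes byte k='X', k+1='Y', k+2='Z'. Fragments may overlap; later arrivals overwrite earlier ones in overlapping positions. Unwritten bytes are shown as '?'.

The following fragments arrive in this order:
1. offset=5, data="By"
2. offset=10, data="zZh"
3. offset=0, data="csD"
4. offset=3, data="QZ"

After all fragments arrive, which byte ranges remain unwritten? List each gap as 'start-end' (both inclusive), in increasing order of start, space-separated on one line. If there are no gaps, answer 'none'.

Fragment 1: offset=5 len=2
Fragment 2: offset=10 len=3
Fragment 3: offset=0 len=3
Fragment 4: offset=3 len=2
Gaps: 7-9

Answer: 7-9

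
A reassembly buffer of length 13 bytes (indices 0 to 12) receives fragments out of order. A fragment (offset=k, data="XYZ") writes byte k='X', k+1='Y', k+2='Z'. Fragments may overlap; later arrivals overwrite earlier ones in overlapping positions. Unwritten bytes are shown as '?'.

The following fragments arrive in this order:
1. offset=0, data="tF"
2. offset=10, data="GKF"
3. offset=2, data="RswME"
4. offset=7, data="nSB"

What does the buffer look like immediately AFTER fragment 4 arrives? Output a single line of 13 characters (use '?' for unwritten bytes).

Fragment 1: offset=0 data="tF" -> buffer=tF???????????
Fragment 2: offset=10 data="GKF" -> buffer=tF????????GKF
Fragment 3: offset=2 data="RswME" -> buffer=tFRswME???GKF
Fragment 4: offset=7 data="nSB" -> buffer=tFRswMEnSBGKF

Answer: tFRswMEnSBGKF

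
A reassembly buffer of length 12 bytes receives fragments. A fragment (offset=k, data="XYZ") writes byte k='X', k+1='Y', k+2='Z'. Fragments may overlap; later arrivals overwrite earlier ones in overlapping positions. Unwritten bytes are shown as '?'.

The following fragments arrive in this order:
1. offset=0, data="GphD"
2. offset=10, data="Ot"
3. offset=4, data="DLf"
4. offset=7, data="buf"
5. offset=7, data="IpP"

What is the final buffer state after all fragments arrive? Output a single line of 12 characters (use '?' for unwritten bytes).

Answer: GphDDLfIpPOt

Derivation:
Fragment 1: offset=0 data="GphD" -> buffer=GphD????????
Fragment 2: offset=10 data="Ot" -> buffer=GphD??????Ot
Fragment 3: offset=4 data="DLf" -> buffer=GphDDLf???Ot
Fragment 4: offset=7 data="buf" -> buffer=GphDDLfbufOt
Fragment 5: offset=7 data="IpP" -> buffer=GphDDLfIpPOt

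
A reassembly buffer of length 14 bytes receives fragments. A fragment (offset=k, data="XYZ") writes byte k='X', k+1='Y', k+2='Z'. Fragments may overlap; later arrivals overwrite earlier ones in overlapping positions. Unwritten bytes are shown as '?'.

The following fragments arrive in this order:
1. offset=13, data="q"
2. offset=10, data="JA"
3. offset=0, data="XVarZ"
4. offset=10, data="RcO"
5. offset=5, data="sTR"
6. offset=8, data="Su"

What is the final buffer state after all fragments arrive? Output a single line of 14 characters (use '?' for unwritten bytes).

Answer: XVarZsTRSuRcOq

Derivation:
Fragment 1: offset=13 data="q" -> buffer=?????????????q
Fragment 2: offset=10 data="JA" -> buffer=??????????JA?q
Fragment 3: offset=0 data="XVarZ" -> buffer=XVarZ?????JA?q
Fragment 4: offset=10 data="RcO" -> buffer=XVarZ?????RcOq
Fragment 5: offset=5 data="sTR" -> buffer=XVarZsTR??RcOq
Fragment 6: offset=8 data="Su" -> buffer=XVarZsTRSuRcOq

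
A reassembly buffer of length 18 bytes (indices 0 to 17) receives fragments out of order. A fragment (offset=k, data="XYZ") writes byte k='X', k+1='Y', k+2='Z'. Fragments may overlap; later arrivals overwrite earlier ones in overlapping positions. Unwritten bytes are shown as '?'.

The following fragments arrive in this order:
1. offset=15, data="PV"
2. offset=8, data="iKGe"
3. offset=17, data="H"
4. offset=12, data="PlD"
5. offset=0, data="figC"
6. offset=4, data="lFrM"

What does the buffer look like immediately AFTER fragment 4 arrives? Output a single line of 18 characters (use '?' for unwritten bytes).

Answer: ????????iKGePlDPVH

Derivation:
Fragment 1: offset=15 data="PV" -> buffer=???????????????PV?
Fragment 2: offset=8 data="iKGe" -> buffer=????????iKGe???PV?
Fragment 3: offset=17 data="H" -> buffer=????????iKGe???PVH
Fragment 4: offset=12 data="PlD" -> buffer=????????iKGePlDPVH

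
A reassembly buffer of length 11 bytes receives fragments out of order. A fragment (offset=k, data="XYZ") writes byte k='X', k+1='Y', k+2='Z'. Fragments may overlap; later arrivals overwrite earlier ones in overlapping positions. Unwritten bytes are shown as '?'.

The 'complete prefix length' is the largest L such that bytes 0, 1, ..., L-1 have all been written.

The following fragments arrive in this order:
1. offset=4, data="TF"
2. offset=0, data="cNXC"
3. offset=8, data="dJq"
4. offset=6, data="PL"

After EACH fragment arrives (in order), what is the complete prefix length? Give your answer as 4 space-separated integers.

Answer: 0 6 6 11

Derivation:
Fragment 1: offset=4 data="TF" -> buffer=????TF????? -> prefix_len=0
Fragment 2: offset=0 data="cNXC" -> buffer=cNXCTF????? -> prefix_len=6
Fragment 3: offset=8 data="dJq" -> buffer=cNXCTF??dJq -> prefix_len=6
Fragment 4: offset=6 data="PL" -> buffer=cNXCTFPLdJq -> prefix_len=11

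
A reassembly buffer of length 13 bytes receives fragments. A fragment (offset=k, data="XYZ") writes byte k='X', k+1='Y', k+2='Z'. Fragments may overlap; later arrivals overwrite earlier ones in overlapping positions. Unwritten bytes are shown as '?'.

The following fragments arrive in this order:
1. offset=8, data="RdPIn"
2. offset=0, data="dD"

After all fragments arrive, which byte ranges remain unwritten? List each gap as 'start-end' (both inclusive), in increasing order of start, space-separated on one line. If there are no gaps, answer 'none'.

Answer: 2-7

Derivation:
Fragment 1: offset=8 len=5
Fragment 2: offset=0 len=2
Gaps: 2-7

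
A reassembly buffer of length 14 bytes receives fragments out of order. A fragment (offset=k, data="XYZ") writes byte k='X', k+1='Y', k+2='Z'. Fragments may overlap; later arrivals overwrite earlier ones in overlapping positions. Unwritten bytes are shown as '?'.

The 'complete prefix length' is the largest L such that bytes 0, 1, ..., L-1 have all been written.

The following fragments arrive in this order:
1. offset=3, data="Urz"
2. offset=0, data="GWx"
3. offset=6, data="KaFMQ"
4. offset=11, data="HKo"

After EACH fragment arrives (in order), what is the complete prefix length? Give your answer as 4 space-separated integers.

Fragment 1: offset=3 data="Urz" -> buffer=???Urz???????? -> prefix_len=0
Fragment 2: offset=0 data="GWx" -> buffer=GWxUrz???????? -> prefix_len=6
Fragment 3: offset=6 data="KaFMQ" -> buffer=GWxUrzKaFMQ??? -> prefix_len=11
Fragment 4: offset=11 data="HKo" -> buffer=GWxUrzKaFMQHKo -> prefix_len=14

Answer: 0 6 11 14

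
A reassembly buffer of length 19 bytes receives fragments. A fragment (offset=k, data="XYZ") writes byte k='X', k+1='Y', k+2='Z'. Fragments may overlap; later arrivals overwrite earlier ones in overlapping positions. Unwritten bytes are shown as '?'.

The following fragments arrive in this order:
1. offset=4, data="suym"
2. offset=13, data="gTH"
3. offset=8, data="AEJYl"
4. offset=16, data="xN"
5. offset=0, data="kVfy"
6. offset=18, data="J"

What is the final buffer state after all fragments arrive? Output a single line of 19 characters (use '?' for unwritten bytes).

Fragment 1: offset=4 data="suym" -> buffer=????suym???????????
Fragment 2: offset=13 data="gTH" -> buffer=????suym?????gTH???
Fragment 3: offset=8 data="AEJYl" -> buffer=????suymAEJYlgTH???
Fragment 4: offset=16 data="xN" -> buffer=????suymAEJYlgTHxN?
Fragment 5: offset=0 data="kVfy" -> buffer=kVfysuymAEJYlgTHxN?
Fragment 6: offset=18 data="J" -> buffer=kVfysuymAEJYlgTHxNJ

Answer: kVfysuymAEJYlgTHxNJ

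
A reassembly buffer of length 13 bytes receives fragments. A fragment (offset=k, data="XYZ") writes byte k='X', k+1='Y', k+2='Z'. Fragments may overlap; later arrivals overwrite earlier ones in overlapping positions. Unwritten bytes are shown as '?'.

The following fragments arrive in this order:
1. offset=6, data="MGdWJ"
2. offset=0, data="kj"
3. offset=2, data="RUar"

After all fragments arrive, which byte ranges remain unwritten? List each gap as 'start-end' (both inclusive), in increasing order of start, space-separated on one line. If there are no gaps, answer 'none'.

Answer: 11-12

Derivation:
Fragment 1: offset=6 len=5
Fragment 2: offset=0 len=2
Fragment 3: offset=2 len=4
Gaps: 11-12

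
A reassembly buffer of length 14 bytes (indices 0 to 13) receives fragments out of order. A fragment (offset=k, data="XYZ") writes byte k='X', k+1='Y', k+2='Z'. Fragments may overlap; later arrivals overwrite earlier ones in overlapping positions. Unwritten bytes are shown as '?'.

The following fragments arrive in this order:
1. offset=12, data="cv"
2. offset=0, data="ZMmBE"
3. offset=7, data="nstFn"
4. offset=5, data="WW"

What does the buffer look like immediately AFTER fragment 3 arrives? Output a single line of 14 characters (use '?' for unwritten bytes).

Answer: ZMmBE??nstFncv

Derivation:
Fragment 1: offset=12 data="cv" -> buffer=????????????cv
Fragment 2: offset=0 data="ZMmBE" -> buffer=ZMmBE???????cv
Fragment 3: offset=7 data="nstFn" -> buffer=ZMmBE??nstFncv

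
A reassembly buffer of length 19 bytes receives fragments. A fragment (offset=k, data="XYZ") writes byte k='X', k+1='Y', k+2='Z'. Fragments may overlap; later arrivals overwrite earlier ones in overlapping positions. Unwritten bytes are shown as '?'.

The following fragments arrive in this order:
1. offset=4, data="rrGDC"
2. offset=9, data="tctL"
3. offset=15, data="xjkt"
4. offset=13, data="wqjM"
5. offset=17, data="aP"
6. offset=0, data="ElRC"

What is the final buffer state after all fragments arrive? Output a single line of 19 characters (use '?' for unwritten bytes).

Answer: ElRCrrGDCtctLwqjMaP

Derivation:
Fragment 1: offset=4 data="rrGDC" -> buffer=????rrGDC??????????
Fragment 2: offset=9 data="tctL" -> buffer=????rrGDCtctL??????
Fragment 3: offset=15 data="xjkt" -> buffer=????rrGDCtctL??xjkt
Fragment 4: offset=13 data="wqjM" -> buffer=????rrGDCtctLwqjMkt
Fragment 5: offset=17 data="aP" -> buffer=????rrGDCtctLwqjMaP
Fragment 6: offset=0 data="ElRC" -> buffer=ElRCrrGDCtctLwqjMaP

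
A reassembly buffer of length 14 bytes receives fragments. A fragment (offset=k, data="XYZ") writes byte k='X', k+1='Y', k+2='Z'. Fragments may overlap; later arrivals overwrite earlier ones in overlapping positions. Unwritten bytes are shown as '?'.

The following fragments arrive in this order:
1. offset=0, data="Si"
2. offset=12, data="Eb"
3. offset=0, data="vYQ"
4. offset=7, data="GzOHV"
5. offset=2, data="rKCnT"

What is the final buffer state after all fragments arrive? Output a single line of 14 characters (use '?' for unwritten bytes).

Fragment 1: offset=0 data="Si" -> buffer=Si????????????
Fragment 2: offset=12 data="Eb" -> buffer=Si??????????Eb
Fragment 3: offset=0 data="vYQ" -> buffer=vYQ?????????Eb
Fragment 4: offset=7 data="GzOHV" -> buffer=vYQ????GzOHVEb
Fragment 5: offset=2 data="rKCnT" -> buffer=vYrKCnTGzOHVEb

Answer: vYrKCnTGzOHVEb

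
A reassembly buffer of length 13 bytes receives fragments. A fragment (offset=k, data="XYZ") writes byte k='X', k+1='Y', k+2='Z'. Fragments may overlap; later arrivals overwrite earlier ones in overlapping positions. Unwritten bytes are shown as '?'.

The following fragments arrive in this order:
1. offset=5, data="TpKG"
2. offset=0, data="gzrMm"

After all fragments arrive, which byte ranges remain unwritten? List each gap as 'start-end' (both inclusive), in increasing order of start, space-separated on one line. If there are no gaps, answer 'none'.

Fragment 1: offset=5 len=4
Fragment 2: offset=0 len=5
Gaps: 9-12

Answer: 9-12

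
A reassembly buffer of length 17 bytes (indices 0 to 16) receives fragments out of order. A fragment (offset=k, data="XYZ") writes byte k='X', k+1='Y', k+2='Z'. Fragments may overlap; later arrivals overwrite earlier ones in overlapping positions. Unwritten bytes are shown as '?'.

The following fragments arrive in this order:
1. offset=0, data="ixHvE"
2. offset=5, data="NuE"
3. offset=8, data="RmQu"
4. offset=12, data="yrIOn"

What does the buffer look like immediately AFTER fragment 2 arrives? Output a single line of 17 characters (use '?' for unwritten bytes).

Fragment 1: offset=0 data="ixHvE" -> buffer=ixHvE????????????
Fragment 2: offset=5 data="NuE" -> buffer=ixHvENuE?????????

Answer: ixHvENuE?????????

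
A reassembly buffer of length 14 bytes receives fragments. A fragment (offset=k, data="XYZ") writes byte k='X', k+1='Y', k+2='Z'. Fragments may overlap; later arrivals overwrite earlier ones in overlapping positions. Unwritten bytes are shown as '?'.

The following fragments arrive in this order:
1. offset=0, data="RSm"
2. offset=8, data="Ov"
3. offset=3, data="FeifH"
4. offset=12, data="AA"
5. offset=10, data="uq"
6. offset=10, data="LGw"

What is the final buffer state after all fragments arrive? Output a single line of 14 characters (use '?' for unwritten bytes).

Answer: RSmFeifHOvLGwA

Derivation:
Fragment 1: offset=0 data="RSm" -> buffer=RSm???????????
Fragment 2: offset=8 data="Ov" -> buffer=RSm?????Ov????
Fragment 3: offset=3 data="FeifH" -> buffer=RSmFeifHOv????
Fragment 4: offset=12 data="AA" -> buffer=RSmFeifHOv??AA
Fragment 5: offset=10 data="uq" -> buffer=RSmFeifHOvuqAA
Fragment 6: offset=10 data="LGw" -> buffer=RSmFeifHOvLGwA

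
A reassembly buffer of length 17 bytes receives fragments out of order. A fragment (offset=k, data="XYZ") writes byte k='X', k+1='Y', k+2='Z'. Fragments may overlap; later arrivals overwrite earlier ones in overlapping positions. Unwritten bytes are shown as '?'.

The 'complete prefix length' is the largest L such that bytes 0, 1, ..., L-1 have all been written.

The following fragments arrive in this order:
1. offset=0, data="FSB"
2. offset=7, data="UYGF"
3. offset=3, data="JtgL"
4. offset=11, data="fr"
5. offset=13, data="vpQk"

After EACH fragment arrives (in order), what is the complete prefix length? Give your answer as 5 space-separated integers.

Fragment 1: offset=0 data="FSB" -> buffer=FSB?????????????? -> prefix_len=3
Fragment 2: offset=7 data="UYGF" -> buffer=FSB????UYGF?????? -> prefix_len=3
Fragment 3: offset=3 data="JtgL" -> buffer=FSBJtgLUYGF?????? -> prefix_len=11
Fragment 4: offset=11 data="fr" -> buffer=FSBJtgLUYGFfr???? -> prefix_len=13
Fragment 5: offset=13 data="vpQk" -> buffer=FSBJtgLUYGFfrvpQk -> prefix_len=17

Answer: 3 3 11 13 17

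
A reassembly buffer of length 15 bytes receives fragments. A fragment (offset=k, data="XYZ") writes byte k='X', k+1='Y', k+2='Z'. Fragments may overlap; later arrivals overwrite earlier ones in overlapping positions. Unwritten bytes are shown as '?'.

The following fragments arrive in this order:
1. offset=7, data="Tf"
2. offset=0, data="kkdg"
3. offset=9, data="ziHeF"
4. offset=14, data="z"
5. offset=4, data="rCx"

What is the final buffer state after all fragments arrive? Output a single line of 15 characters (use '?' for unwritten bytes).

Fragment 1: offset=7 data="Tf" -> buffer=???????Tf??????
Fragment 2: offset=0 data="kkdg" -> buffer=kkdg???Tf??????
Fragment 3: offset=9 data="ziHeF" -> buffer=kkdg???TfziHeF?
Fragment 4: offset=14 data="z" -> buffer=kkdg???TfziHeFz
Fragment 5: offset=4 data="rCx" -> buffer=kkdgrCxTfziHeFz

Answer: kkdgrCxTfziHeFz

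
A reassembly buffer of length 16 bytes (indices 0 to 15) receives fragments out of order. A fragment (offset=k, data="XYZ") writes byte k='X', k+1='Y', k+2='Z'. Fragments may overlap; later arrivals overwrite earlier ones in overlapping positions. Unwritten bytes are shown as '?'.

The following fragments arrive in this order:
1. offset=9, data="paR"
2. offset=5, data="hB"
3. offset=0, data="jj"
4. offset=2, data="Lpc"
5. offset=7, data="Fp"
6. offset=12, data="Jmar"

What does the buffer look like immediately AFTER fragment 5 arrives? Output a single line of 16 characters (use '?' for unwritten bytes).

Answer: jjLpchBFppaR????

Derivation:
Fragment 1: offset=9 data="paR" -> buffer=?????????paR????
Fragment 2: offset=5 data="hB" -> buffer=?????hB??paR????
Fragment 3: offset=0 data="jj" -> buffer=jj???hB??paR????
Fragment 4: offset=2 data="Lpc" -> buffer=jjLpchB??paR????
Fragment 5: offset=7 data="Fp" -> buffer=jjLpchBFppaR????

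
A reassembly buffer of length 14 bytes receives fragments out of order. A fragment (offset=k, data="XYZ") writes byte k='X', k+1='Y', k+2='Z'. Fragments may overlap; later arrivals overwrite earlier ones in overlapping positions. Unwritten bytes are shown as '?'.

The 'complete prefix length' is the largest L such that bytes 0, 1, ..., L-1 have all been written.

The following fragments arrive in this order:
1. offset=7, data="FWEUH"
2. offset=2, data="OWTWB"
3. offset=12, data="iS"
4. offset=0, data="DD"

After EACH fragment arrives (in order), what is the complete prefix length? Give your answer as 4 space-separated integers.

Fragment 1: offset=7 data="FWEUH" -> buffer=???????FWEUH?? -> prefix_len=0
Fragment 2: offset=2 data="OWTWB" -> buffer=??OWTWBFWEUH?? -> prefix_len=0
Fragment 3: offset=12 data="iS" -> buffer=??OWTWBFWEUHiS -> prefix_len=0
Fragment 4: offset=0 data="DD" -> buffer=DDOWTWBFWEUHiS -> prefix_len=14

Answer: 0 0 0 14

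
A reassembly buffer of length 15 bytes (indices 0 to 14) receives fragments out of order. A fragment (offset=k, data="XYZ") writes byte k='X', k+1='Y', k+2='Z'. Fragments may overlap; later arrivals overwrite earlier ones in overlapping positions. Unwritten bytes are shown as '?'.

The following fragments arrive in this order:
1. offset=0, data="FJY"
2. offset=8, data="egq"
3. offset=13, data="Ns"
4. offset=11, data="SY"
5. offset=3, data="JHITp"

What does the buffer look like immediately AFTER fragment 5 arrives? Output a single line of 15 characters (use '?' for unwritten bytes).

Fragment 1: offset=0 data="FJY" -> buffer=FJY????????????
Fragment 2: offset=8 data="egq" -> buffer=FJY?????egq????
Fragment 3: offset=13 data="Ns" -> buffer=FJY?????egq??Ns
Fragment 4: offset=11 data="SY" -> buffer=FJY?????egqSYNs
Fragment 5: offset=3 data="JHITp" -> buffer=FJYJHITpegqSYNs

Answer: FJYJHITpegqSYNs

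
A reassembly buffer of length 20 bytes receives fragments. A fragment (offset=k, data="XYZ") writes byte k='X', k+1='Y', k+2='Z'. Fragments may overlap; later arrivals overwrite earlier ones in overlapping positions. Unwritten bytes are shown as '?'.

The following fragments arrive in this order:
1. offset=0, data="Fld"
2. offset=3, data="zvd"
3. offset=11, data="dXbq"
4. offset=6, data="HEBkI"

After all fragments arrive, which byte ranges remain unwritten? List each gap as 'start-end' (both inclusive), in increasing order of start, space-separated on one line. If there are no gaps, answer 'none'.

Fragment 1: offset=0 len=3
Fragment 2: offset=3 len=3
Fragment 3: offset=11 len=4
Fragment 4: offset=6 len=5
Gaps: 15-19

Answer: 15-19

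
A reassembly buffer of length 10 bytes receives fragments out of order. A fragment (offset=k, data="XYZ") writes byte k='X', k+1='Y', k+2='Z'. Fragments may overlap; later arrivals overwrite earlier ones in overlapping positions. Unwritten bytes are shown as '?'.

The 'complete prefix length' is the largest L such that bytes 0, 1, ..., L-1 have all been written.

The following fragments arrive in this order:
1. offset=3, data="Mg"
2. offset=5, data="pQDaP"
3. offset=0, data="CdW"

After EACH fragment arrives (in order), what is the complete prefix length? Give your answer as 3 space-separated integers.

Fragment 1: offset=3 data="Mg" -> buffer=???Mg????? -> prefix_len=0
Fragment 2: offset=5 data="pQDaP" -> buffer=???MgpQDaP -> prefix_len=0
Fragment 3: offset=0 data="CdW" -> buffer=CdWMgpQDaP -> prefix_len=10

Answer: 0 0 10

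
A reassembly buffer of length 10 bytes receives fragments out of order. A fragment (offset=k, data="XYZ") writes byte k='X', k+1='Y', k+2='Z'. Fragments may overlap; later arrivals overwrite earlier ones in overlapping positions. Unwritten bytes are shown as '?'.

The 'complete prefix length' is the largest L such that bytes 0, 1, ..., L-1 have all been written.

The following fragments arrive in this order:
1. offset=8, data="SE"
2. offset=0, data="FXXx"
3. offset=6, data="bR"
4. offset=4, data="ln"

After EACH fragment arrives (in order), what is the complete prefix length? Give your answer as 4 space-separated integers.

Fragment 1: offset=8 data="SE" -> buffer=????????SE -> prefix_len=0
Fragment 2: offset=0 data="FXXx" -> buffer=FXXx????SE -> prefix_len=4
Fragment 3: offset=6 data="bR" -> buffer=FXXx??bRSE -> prefix_len=4
Fragment 4: offset=4 data="ln" -> buffer=FXXxlnbRSE -> prefix_len=10

Answer: 0 4 4 10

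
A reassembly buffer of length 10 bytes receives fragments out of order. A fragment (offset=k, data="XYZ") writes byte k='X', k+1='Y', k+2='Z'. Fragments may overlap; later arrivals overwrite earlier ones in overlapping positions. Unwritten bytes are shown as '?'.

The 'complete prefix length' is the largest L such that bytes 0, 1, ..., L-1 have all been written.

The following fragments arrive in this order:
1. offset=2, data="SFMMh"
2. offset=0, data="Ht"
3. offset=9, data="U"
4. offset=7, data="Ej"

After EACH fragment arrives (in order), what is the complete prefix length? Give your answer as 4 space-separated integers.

Fragment 1: offset=2 data="SFMMh" -> buffer=??SFMMh??? -> prefix_len=0
Fragment 2: offset=0 data="Ht" -> buffer=HtSFMMh??? -> prefix_len=7
Fragment 3: offset=9 data="U" -> buffer=HtSFMMh??U -> prefix_len=7
Fragment 4: offset=7 data="Ej" -> buffer=HtSFMMhEjU -> prefix_len=10

Answer: 0 7 7 10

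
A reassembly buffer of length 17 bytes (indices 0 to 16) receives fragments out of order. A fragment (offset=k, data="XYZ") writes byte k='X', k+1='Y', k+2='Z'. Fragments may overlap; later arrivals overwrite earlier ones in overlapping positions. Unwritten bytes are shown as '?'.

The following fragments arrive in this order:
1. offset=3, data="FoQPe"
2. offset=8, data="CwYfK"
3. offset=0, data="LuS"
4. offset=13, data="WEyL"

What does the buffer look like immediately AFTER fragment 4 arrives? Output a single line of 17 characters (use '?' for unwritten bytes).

Fragment 1: offset=3 data="FoQPe" -> buffer=???FoQPe?????????
Fragment 2: offset=8 data="CwYfK" -> buffer=???FoQPeCwYfK????
Fragment 3: offset=0 data="LuS" -> buffer=LuSFoQPeCwYfK????
Fragment 4: offset=13 data="WEyL" -> buffer=LuSFoQPeCwYfKWEyL

Answer: LuSFoQPeCwYfKWEyL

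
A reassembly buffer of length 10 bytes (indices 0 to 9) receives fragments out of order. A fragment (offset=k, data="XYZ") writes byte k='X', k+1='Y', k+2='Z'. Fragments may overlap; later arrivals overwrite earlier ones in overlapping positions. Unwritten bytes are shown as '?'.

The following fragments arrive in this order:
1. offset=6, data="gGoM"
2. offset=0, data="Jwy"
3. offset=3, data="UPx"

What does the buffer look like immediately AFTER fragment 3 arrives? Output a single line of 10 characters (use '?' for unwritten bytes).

Fragment 1: offset=6 data="gGoM" -> buffer=??????gGoM
Fragment 2: offset=0 data="Jwy" -> buffer=Jwy???gGoM
Fragment 3: offset=3 data="UPx" -> buffer=JwyUPxgGoM

Answer: JwyUPxgGoM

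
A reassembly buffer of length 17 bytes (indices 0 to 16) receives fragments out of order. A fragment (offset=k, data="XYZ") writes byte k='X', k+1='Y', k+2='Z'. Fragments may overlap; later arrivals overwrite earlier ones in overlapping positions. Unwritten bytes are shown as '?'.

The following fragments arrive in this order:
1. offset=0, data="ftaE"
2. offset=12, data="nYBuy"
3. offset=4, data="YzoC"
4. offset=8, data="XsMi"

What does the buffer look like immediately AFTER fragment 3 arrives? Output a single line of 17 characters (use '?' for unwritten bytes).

Fragment 1: offset=0 data="ftaE" -> buffer=ftaE?????????????
Fragment 2: offset=12 data="nYBuy" -> buffer=ftaE????????nYBuy
Fragment 3: offset=4 data="YzoC" -> buffer=ftaEYzoC????nYBuy

Answer: ftaEYzoC????nYBuy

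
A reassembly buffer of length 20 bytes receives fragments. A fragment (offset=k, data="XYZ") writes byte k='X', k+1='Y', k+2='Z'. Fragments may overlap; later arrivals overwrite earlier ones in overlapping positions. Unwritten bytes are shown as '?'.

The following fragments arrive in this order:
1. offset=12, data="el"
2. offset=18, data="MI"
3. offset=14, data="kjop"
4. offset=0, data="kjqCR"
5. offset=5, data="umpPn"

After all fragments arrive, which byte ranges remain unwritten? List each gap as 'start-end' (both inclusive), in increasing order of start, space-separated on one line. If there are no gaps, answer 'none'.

Answer: 10-11

Derivation:
Fragment 1: offset=12 len=2
Fragment 2: offset=18 len=2
Fragment 3: offset=14 len=4
Fragment 4: offset=0 len=5
Fragment 5: offset=5 len=5
Gaps: 10-11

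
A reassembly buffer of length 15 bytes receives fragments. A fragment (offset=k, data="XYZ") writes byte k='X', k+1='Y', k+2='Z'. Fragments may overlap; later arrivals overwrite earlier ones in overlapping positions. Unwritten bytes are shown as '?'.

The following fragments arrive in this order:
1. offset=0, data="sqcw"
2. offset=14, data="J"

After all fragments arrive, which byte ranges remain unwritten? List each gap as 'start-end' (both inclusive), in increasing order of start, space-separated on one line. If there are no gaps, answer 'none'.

Answer: 4-13

Derivation:
Fragment 1: offset=0 len=4
Fragment 2: offset=14 len=1
Gaps: 4-13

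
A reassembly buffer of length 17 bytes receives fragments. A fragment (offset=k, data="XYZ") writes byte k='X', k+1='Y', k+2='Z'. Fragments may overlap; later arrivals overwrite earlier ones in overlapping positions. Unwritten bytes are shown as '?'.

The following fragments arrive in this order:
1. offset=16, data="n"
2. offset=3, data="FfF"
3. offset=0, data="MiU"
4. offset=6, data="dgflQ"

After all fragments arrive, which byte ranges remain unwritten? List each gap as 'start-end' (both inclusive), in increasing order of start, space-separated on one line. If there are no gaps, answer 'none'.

Answer: 11-15

Derivation:
Fragment 1: offset=16 len=1
Fragment 2: offset=3 len=3
Fragment 3: offset=0 len=3
Fragment 4: offset=6 len=5
Gaps: 11-15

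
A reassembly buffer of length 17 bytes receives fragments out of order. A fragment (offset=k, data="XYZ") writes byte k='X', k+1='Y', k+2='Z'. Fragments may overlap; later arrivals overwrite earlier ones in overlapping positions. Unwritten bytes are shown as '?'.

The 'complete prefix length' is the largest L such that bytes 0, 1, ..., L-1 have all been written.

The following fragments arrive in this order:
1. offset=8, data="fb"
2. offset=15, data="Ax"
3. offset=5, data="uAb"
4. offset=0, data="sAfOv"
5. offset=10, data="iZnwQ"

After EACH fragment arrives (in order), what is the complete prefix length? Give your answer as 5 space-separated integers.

Answer: 0 0 0 10 17

Derivation:
Fragment 1: offset=8 data="fb" -> buffer=????????fb??????? -> prefix_len=0
Fragment 2: offset=15 data="Ax" -> buffer=????????fb?????Ax -> prefix_len=0
Fragment 3: offset=5 data="uAb" -> buffer=?????uAbfb?????Ax -> prefix_len=0
Fragment 4: offset=0 data="sAfOv" -> buffer=sAfOvuAbfb?????Ax -> prefix_len=10
Fragment 5: offset=10 data="iZnwQ" -> buffer=sAfOvuAbfbiZnwQAx -> prefix_len=17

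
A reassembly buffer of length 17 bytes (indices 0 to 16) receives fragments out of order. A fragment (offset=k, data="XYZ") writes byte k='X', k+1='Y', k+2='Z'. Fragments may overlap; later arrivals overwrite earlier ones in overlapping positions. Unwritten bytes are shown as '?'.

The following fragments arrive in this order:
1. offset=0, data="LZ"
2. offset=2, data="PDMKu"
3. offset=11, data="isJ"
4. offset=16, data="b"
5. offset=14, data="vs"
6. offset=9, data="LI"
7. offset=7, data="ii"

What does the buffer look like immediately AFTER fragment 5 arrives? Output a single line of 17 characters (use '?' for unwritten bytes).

Fragment 1: offset=0 data="LZ" -> buffer=LZ???????????????
Fragment 2: offset=2 data="PDMKu" -> buffer=LZPDMKu??????????
Fragment 3: offset=11 data="isJ" -> buffer=LZPDMKu????isJ???
Fragment 4: offset=16 data="b" -> buffer=LZPDMKu????isJ??b
Fragment 5: offset=14 data="vs" -> buffer=LZPDMKu????isJvsb

Answer: LZPDMKu????isJvsb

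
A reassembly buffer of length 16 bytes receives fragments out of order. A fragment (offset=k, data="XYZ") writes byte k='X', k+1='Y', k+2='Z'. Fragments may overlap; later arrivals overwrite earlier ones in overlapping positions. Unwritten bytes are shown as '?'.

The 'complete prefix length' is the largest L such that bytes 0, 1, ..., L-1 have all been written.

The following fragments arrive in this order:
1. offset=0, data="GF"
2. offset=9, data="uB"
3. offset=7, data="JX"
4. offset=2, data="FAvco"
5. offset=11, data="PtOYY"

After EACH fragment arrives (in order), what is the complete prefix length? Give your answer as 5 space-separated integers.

Fragment 1: offset=0 data="GF" -> buffer=GF?????????????? -> prefix_len=2
Fragment 2: offset=9 data="uB" -> buffer=GF???????uB????? -> prefix_len=2
Fragment 3: offset=7 data="JX" -> buffer=GF?????JXuB????? -> prefix_len=2
Fragment 4: offset=2 data="FAvco" -> buffer=GFFAvcoJXuB????? -> prefix_len=11
Fragment 5: offset=11 data="PtOYY" -> buffer=GFFAvcoJXuBPtOYY -> prefix_len=16

Answer: 2 2 2 11 16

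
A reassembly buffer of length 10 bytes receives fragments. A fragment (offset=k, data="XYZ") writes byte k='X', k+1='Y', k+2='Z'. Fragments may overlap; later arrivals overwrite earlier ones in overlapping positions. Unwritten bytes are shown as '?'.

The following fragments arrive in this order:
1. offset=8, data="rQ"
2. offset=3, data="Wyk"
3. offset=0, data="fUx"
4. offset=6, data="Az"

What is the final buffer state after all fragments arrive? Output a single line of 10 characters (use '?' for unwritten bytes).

Answer: fUxWykAzrQ

Derivation:
Fragment 1: offset=8 data="rQ" -> buffer=????????rQ
Fragment 2: offset=3 data="Wyk" -> buffer=???Wyk??rQ
Fragment 3: offset=0 data="fUx" -> buffer=fUxWyk??rQ
Fragment 4: offset=6 data="Az" -> buffer=fUxWykAzrQ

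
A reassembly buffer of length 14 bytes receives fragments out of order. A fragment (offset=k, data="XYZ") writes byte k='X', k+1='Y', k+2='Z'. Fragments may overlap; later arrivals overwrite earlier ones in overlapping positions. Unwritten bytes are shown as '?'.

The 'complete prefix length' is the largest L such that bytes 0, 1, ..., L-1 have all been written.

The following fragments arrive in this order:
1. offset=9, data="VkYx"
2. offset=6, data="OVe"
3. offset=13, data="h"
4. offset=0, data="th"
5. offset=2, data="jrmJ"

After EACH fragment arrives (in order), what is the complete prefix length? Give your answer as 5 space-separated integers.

Fragment 1: offset=9 data="VkYx" -> buffer=?????????VkYx? -> prefix_len=0
Fragment 2: offset=6 data="OVe" -> buffer=??????OVeVkYx? -> prefix_len=0
Fragment 3: offset=13 data="h" -> buffer=??????OVeVkYxh -> prefix_len=0
Fragment 4: offset=0 data="th" -> buffer=th????OVeVkYxh -> prefix_len=2
Fragment 5: offset=2 data="jrmJ" -> buffer=thjrmJOVeVkYxh -> prefix_len=14

Answer: 0 0 0 2 14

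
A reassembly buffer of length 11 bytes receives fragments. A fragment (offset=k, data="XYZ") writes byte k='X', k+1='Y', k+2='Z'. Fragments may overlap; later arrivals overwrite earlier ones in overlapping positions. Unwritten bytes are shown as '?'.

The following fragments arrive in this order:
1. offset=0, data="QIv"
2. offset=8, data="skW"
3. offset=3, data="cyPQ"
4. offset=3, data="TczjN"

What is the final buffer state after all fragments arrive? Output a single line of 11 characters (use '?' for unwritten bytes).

Answer: QIvTczjNskW

Derivation:
Fragment 1: offset=0 data="QIv" -> buffer=QIv????????
Fragment 2: offset=8 data="skW" -> buffer=QIv?????skW
Fragment 3: offset=3 data="cyPQ" -> buffer=QIvcyPQ?skW
Fragment 4: offset=3 data="TczjN" -> buffer=QIvTczjNskW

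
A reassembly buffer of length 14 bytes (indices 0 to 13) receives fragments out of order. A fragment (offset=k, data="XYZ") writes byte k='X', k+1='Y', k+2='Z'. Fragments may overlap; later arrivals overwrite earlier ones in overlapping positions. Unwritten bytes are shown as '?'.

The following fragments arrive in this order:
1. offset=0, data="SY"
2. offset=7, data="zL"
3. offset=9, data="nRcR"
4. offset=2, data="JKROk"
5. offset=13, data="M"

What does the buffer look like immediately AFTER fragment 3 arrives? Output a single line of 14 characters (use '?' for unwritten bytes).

Answer: SY?????zLnRcR?

Derivation:
Fragment 1: offset=0 data="SY" -> buffer=SY????????????
Fragment 2: offset=7 data="zL" -> buffer=SY?????zL?????
Fragment 3: offset=9 data="nRcR" -> buffer=SY?????zLnRcR?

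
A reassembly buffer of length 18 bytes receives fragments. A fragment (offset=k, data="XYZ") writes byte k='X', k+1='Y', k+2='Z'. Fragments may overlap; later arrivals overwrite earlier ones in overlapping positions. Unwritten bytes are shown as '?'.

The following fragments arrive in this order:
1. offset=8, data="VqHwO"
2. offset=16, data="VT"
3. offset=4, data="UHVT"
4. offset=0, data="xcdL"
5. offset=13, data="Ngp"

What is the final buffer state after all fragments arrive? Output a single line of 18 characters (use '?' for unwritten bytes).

Fragment 1: offset=8 data="VqHwO" -> buffer=????????VqHwO?????
Fragment 2: offset=16 data="VT" -> buffer=????????VqHwO???VT
Fragment 3: offset=4 data="UHVT" -> buffer=????UHVTVqHwO???VT
Fragment 4: offset=0 data="xcdL" -> buffer=xcdLUHVTVqHwO???VT
Fragment 5: offset=13 data="Ngp" -> buffer=xcdLUHVTVqHwONgpVT

Answer: xcdLUHVTVqHwONgpVT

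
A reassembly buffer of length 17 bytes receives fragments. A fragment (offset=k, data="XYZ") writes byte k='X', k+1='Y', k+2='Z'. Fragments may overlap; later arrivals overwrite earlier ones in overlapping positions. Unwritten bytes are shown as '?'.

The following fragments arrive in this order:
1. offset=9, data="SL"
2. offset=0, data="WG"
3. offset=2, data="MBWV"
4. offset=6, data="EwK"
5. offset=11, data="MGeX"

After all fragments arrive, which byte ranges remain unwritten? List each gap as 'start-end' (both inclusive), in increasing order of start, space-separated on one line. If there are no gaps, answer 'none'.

Fragment 1: offset=9 len=2
Fragment 2: offset=0 len=2
Fragment 3: offset=2 len=4
Fragment 4: offset=6 len=3
Fragment 5: offset=11 len=4
Gaps: 15-16

Answer: 15-16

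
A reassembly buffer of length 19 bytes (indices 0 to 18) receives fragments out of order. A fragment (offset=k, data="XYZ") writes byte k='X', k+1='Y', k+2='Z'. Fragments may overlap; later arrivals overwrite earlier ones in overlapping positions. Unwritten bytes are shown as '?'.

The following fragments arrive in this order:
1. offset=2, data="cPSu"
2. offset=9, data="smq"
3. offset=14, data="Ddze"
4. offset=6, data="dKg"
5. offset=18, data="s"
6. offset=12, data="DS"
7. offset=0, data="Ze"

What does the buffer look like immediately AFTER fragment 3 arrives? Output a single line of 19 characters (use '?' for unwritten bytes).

Fragment 1: offset=2 data="cPSu" -> buffer=??cPSu?????????????
Fragment 2: offset=9 data="smq" -> buffer=??cPSu???smq???????
Fragment 3: offset=14 data="Ddze" -> buffer=??cPSu???smq??Ddze?

Answer: ??cPSu???smq??Ddze?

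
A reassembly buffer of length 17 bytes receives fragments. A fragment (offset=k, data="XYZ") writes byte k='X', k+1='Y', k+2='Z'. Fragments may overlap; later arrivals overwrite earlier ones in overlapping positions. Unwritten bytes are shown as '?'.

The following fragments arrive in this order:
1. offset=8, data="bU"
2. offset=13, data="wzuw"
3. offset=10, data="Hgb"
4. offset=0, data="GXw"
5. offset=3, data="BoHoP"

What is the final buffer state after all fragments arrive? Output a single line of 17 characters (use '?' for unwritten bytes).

Fragment 1: offset=8 data="bU" -> buffer=????????bU???????
Fragment 2: offset=13 data="wzuw" -> buffer=????????bU???wzuw
Fragment 3: offset=10 data="Hgb" -> buffer=????????bUHgbwzuw
Fragment 4: offset=0 data="GXw" -> buffer=GXw?????bUHgbwzuw
Fragment 5: offset=3 data="BoHoP" -> buffer=GXwBoHoPbUHgbwzuw

Answer: GXwBoHoPbUHgbwzuw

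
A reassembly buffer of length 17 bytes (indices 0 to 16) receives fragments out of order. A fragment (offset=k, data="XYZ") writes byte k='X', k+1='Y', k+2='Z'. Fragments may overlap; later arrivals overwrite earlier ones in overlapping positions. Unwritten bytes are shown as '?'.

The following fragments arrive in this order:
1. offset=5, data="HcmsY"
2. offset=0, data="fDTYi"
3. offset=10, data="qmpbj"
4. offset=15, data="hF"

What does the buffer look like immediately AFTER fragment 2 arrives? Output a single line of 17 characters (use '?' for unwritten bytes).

Fragment 1: offset=5 data="HcmsY" -> buffer=?????HcmsY???????
Fragment 2: offset=0 data="fDTYi" -> buffer=fDTYiHcmsY???????

Answer: fDTYiHcmsY???????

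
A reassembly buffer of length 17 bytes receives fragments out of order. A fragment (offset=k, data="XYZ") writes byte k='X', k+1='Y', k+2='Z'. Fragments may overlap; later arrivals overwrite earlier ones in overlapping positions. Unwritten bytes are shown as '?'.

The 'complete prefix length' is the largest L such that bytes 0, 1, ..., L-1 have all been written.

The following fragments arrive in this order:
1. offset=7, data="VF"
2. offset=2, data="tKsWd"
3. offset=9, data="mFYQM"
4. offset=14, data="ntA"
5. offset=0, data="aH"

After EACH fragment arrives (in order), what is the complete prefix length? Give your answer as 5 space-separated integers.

Answer: 0 0 0 0 17

Derivation:
Fragment 1: offset=7 data="VF" -> buffer=???????VF???????? -> prefix_len=0
Fragment 2: offset=2 data="tKsWd" -> buffer=??tKsWdVF???????? -> prefix_len=0
Fragment 3: offset=9 data="mFYQM" -> buffer=??tKsWdVFmFYQM??? -> prefix_len=0
Fragment 4: offset=14 data="ntA" -> buffer=??tKsWdVFmFYQMntA -> prefix_len=0
Fragment 5: offset=0 data="aH" -> buffer=aHtKsWdVFmFYQMntA -> prefix_len=17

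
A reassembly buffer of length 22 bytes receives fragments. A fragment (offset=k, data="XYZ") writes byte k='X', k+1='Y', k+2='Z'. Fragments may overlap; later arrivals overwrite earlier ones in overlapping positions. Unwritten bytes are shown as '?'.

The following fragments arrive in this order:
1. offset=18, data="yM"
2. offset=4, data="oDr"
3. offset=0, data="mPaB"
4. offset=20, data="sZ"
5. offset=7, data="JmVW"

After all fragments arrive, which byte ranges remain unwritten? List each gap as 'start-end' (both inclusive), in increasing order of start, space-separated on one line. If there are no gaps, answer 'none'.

Answer: 11-17

Derivation:
Fragment 1: offset=18 len=2
Fragment 2: offset=4 len=3
Fragment 3: offset=0 len=4
Fragment 4: offset=20 len=2
Fragment 5: offset=7 len=4
Gaps: 11-17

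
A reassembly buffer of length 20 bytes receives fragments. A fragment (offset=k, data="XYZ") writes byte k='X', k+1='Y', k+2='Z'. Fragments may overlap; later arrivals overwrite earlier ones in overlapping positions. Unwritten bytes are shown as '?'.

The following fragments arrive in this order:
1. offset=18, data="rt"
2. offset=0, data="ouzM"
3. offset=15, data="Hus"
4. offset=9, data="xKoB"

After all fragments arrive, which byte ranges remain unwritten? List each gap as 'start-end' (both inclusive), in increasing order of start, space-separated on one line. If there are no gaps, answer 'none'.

Fragment 1: offset=18 len=2
Fragment 2: offset=0 len=4
Fragment 3: offset=15 len=3
Fragment 4: offset=9 len=4
Gaps: 4-8 13-14

Answer: 4-8 13-14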